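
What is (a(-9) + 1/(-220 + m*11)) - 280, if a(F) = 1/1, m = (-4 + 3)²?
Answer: -58312/209 ≈ -279.00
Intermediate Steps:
m = 1 (m = (-1)² = 1)
a(F) = 1
(a(-9) + 1/(-220 + m*11)) - 280 = (1 + 1/(-220 + 1*11)) - 280 = (1 + 1/(-220 + 11)) - 280 = (1 + 1/(-209)) - 280 = (1 - 1/209) - 280 = 208/209 - 280 = -58312/209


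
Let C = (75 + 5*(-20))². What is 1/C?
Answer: 1/625 ≈ 0.0016000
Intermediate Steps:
C = 625 (C = (75 - 100)² = (-25)² = 625)
1/C = 1/625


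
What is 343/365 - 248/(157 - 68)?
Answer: -59993/32485 ≈ -1.8468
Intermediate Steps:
343/365 - 248/(157 - 68) = 343*(1/365) - 248/89 = 343/365 - 248*1/89 = 343/365 - 248/89 = -59993/32485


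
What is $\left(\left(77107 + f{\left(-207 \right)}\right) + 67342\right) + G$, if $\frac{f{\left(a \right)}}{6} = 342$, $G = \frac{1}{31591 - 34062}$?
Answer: $\frac{362003970}{2471} \approx 1.465 \cdot 10^{5}$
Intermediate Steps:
$G = - \frac{1}{2471}$ ($G = \frac{1}{-2471} = - \frac{1}{2471} \approx -0.00040469$)
$f{\left(a \right)} = 2052$ ($f{\left(a \right)} = 6 \cdot 342 = 2052$)
$\left(\left(77107 + f{\left(-207 \right)}\right) + 67342\right) + G = \left(\left(77107 + 2052\right) + 67342\right) - \frac{1}{2471} = \left(79159 + 67342\right) - \frac{1}{2471} = 146501 - \frac{1}{2471} = \frac{362003970}{2471}$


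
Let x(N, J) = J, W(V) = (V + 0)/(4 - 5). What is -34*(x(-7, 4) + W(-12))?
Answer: -544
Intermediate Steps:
W(V) = -V (W(V) = V/(-1) = V*(-1) = -V)
-34*(x(-7, 4) + W(-12)) = -34*(4 - 1*(-12)) = -34*(4 + 12) = -34*16 = -544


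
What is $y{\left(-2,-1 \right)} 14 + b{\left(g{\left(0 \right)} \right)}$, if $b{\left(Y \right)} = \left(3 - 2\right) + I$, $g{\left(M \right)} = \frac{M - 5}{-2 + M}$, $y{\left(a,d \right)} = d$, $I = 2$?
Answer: $-11$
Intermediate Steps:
$g{\left(M \right)} = \frac{-5 + M}{-2 + M}$
$b{\left(Y \right)} = 3$ ($b{\left(Y \right)} = \left(3 - 2\right) + 2 = 1 + 2 = 3$)
$y{\left(-2,-1 \right)} 14 + b{\left(g{\left(0 \right)} \right)} = \left(-1\right) 14 + 3 = -14 + 3 = -11$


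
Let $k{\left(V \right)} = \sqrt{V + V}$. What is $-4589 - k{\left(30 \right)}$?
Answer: $-4589 - 2 \sqrt{15} \approx -4596.8$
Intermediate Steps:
$k{\left(V \right)} = \sqrt{2} \sqrt{V}$ ($k{\left(V \right)} = \sqrt{2 V} = \sqrt{2} \sqrt{V}$)
$-4589 - k{\left(30 \right)} = -4589 - \sqrt{2} \sqrt{30} = -4589 - 2 \sqrt{15}$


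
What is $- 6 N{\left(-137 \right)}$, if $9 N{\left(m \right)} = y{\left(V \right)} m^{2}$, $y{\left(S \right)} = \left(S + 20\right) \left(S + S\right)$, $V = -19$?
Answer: $\frac{1426444}{3} \approx 4.7548 \cdot 10^{5}$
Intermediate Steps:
$y{\left(S \right)} = 2 S \left(20 + S\right)$ ($y{\left(S \right)} = \left(20 + S\right) 2 S = 2 S \left(20 + S\right)$)
$N{\left(m \right)} = - \frac{38 m^{2}}{9}$ ($N{\left(m \right)} = \frac{2 \left(-19\right) \left(20 - 19\right) m^{2}}{9} = \frac{2 \left(-19\right) 1 m^{2}}{9} = \frac{\left(-38\right) m^{2}}{9} = - \frac{38 m^{2}}{9}$)
$- 6 N{\left(-137 \right)} = - 6 \left(- \frac{38 \left(-137\right)^{2}}{9}\right) = - 6 \left(\left(- \frac{38}{9}\right) 18769\right) = \left(-6\right) \left(- \frac{713222}{9}\right) = \frac{1426444}{3}$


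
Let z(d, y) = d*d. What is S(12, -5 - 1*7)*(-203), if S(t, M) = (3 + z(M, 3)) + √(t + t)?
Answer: -29841 - 406*√6 ≈ -30836.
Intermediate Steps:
z(d, y) = d²
S(t, M) = 3 + M² + √2*√t (S(t, M) = (3 + M²) + √(t + t) = (3 + M²) + √(2*t) = (3 + M²) + √2*√t = 3 + M² + √2*√t)
S(12, -5 - 1*7)*(-203) = (3 + (-5 - 1*7)² + √2*√12)*(-203) = (3 + (-5 - 7)² + √2*(2*√3))*(-203) = (3 + (-12)² + 2*√6)*(-203) = (3 + 144 + 2*√6)*(-203) = (147 + 2*√6)*(-203) = -29841 - 406*√6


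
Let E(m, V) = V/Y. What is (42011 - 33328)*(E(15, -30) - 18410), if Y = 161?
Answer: -25736759320/161 ≈ -1.5986e+8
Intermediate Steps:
E(m, V) = V/161
(42011 - 33328)*(E(15, -30) - 18410) = (42011 - 33328)*((1/161)*(-30) - 18410) = 8683*(-30/161 - 18410) = 8683*(-2964040/161) = -25736759320/161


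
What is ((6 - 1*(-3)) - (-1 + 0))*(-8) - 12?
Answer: -92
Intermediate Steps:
((6 - 1*(-3)) - (-1 + 0))*(-8) - 12 = ((6 + 3) - 1*(-1))*(-8) - 12 = (9 + 1)*(-8) - 12 = 10*(-8) - 12 = -80 - 12 = -92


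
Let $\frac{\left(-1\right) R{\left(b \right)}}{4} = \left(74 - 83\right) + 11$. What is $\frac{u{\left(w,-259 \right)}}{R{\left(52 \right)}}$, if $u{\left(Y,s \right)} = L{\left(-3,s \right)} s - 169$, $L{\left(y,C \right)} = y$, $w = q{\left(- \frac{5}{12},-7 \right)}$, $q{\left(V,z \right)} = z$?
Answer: $-76$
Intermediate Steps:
$w = -7$
$R{\left(b \right)} = -8$ ($R{\left(b \right)} = - 4 \left(\left(74 - 83\right) + 11\right) = - 4 \left(-9 + 11\right) = \left(-4\right) 2 = -8$)
$u{\left(Y,s \right)} = -169 - 3 s$ ($u{\left(Y,s \right)} = - 3 s - 169 = -169 - 3 s$)
$\frac{u{\left(w,-259 \right)}}{R{\left(52 \right)}} = \frac{-169 - -777}{-8} = \left(-169 + 777\right) \left(- \frac{1}{8}\right) = 608 \left(- \frac{1}{8}\right) = -76$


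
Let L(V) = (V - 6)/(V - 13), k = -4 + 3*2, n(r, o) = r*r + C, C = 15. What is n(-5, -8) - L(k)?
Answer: 436/11 ≈ 39.636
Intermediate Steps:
n(r, o) = 15 + r² (n(r, o) = r*r + 15 = r² + 15 = 15 + r²)
k = 2 (k = -4 + 6 = 2)
L(V) = (-6 + V)/(-13 + V)
n(-5, -8) - L(k) = (15 + (-5)²) - (-6 + 2)/(-13 + 2) = (15 + 25) - (-4)/(-11) = 40 - (-1)*(-4)/11 = 40 - 1*4/11 = 40 - 4/11 = 436/11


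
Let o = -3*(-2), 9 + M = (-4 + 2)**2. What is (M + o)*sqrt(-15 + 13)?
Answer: I*sqrt(2) ≈ 1.4142*I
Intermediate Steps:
M = -5 (M = -9 + (-4 + 2)**2 = -9 + (-2)**2 = -9 + 4 = -5)
o = 6
(M + o)*sqrt(-15 + 13) = (-5 + 6)*sqrt(-15 + 13) = 1*sqrt(-2) = 1*(I*sqrt(2)) = I*sqrt(2)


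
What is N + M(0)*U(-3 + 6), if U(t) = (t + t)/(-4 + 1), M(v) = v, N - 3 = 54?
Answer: 57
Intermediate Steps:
N = 57 (N = 3 + 54 = 57)
U(t) = -2*t/3 (U(t) = (2*t)/(-3) = (2*t)*(-⅓) = -2*t/3)
N + M(0)*U(-3 + 6) = 57 + 0*(-2*(-3 + 6)/3) = 57 + 0*(-⅔*3) = 57 + 0*(-2) = 57 + 0 = 57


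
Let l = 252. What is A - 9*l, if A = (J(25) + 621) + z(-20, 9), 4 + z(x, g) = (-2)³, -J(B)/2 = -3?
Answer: -1653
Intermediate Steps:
J(B) = 6 (J(B) = -2*(-3) = 6)
z(x, g) = -12 (z(x, g) = -4 + (-2)³ = -4 - 8 = -12)
A = 615 (A = (6 + 621) - 12 = 627 - 12 = 615)
A - 9*l = 615 - 9*252 = 615 - 1*2268 = 615 - 2268 = -1653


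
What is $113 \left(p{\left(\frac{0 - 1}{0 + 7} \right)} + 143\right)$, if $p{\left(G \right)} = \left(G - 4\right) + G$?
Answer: $\frac{109723}{7} \approx 15675.0$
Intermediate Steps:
$p{\left(G \right)} = -4 + 2 G$ ($p{\left(G \right)} = \left(-4 + G\right) + G = -4 + 2 G$)
$113 \left(p{\left(\frac{0 - 1}{0 + 7} \right)} + 143\right) = 113 \left(\left(-4 + 2 \frac{0 - 1}{0 + 7}\right) + 143\right) = 113 \left(\left(-4 + 2 \left(- \frac{1}{7}\right)\right) + 143\right) = 113 \left(\left(-4 - \frac{2}{7}\right) + 143\right) = 113 \left(- \frac{30}{7} + 143\right) = 113 \cdot \frac{971}{7} = \frac{109723}{7}$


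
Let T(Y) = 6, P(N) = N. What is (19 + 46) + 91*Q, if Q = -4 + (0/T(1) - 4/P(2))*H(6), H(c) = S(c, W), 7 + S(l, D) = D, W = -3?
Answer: 1521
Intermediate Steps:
S(l, D) = -7 + D
H(c) = -10 (H(c) = -7 - 3 = -10)
Q = 16 (Q = -4 + (0/6 - 4/2)*(-10) = -4 + (0*(1/6) - 4*1/2)*(-10) = -4 + (0 - 2)*(-10) = -4 - 2*(-10) = -4 + 20 = 16)
(19 + 46) + 91*Q = (19 + 46) + 91*16 = 65 + 1456 = 1521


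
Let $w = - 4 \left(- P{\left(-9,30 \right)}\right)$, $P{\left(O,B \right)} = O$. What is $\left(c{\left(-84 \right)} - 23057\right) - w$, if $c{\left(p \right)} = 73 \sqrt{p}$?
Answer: $-23021 + 146 i \sqrt{21} \approx -23021.0 + 669.06 i$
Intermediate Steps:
$w = -36$ ($w = - 4 \left(\left(-1\right) \left(-9\right)\right) = \left(-4\right) 9 = -36$)
$\left(c{\left(-84 \right)} - 23057\right) - w = \left(73 \sqrt{-84} - 23057\right) - -36 = \left(73 \cdot 2 i \sqrt{21} - 23057\right) + 36 = \left(146 i \sqrt{21} - 23057\right) + 36 = \left(-23057 + 146 i \sqrt{21}\right) + 36 = -23021 + 146 i \sqrt{21}$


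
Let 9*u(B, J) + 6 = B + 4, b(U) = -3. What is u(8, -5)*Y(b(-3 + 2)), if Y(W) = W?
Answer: -2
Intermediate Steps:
u(B, J) = -2/9 + B/9 (u(B, J) = -⅔ + (B + 4)/9 = -⅔ + (4 + B)/9 = -⅔ + (4/9 + B/9) = -2/9 + B/9)
u(8, -5)*Y(b(-3 + 2)) = (-2/9 + (⅑)*8)*(-3) = (-2/9 + 8/9)*(-3) = (⅔)*(-3) = -2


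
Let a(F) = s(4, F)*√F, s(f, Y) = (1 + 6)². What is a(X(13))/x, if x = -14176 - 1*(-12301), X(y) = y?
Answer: -49*√13/1875 ≈ -0.094225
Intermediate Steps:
x = -1875 (x = -14176 + 12301 = -1875)
s(f, Y) = 49 (s(f, Y) = 7² = 49)
a(F) = 49*√F
a(X(13))/x = (49*√13)/(-1875) = (49*√13)*(-1/1875) = -49*√13/1875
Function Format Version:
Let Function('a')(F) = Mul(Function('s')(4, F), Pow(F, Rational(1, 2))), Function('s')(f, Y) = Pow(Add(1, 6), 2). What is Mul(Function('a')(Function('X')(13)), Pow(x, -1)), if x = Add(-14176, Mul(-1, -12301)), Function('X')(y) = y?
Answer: Mul(Rational(-49, 1875), Pow(13, Rational(1, 2))) ≈ -0.094225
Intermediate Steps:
x = -1875 (x = Add(-14176, 12301) = -1875)
Function('s')(f, Y) = 49 (Function('s')(f, Y) = Pow(7, 2) = 49)
Function('a')(F) = Mul(49, Pow(F, Rational(1, 2)))
Mul(Function('a')(Function('X')(13)), Pow(x, -1)) = Mul(Mul(49, Pow(13, Rational(1, 2))), Pow(-1875, -1)) = Mul(Mul(49, Pow(13, Rational(1, 2))), Rational(-1, 1875)) = Mul(Rational(-49, 1875), Pow(13, Rational(1, 2)))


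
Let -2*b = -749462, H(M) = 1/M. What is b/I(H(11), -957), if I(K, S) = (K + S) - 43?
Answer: -242473/647 ≈ -374.77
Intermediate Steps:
b = 374731 (b = -½*(-749462) = 374731)
I(K, S) = -43 + K + S
b/I(H(11), -957) = 374731/(-43 + 1/11 - 957) = 374731/(-10999/11) = 374731*(-11/10999) = -242473/647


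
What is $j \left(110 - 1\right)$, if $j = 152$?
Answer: $16568$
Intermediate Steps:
$j \left(110 - 1\right) = 152 \left(110 - 1\right) = 152 \cdot 109 = 16568$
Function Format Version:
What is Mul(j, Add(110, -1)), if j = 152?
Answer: 16568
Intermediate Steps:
Mul(j, Add(110, -1)) = Mul(152, Add(110, -1)) = Mul(152, 109) = 16568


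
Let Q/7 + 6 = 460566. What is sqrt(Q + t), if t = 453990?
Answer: sqrt(3677910) ≈ 1917.8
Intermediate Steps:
Q = 3223920 (Q = -42 + 7*460566 = -42 + 3223962 = 3223920)
sqrt(Q + t) = sqrt(3223920 + 453990) = sqrt(3677910)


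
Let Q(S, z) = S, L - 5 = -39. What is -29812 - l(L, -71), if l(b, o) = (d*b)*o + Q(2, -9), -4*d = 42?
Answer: -4467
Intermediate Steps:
L = -34 (L = 5 - 39 = -34)
d = -21/2 (d = -¼*42 = -21/2 ≈ -10.500)
l(b, o) = 2 - 21*b*o/2 (l(b, o) = (-21*b/2)*o + 2 = -21*b*o/2 + 2 = 2 - 21*b*o/2)
-29812 - l(L, -71) = -29812 - (2 - 21/2*(-34)*(-71)) = -29812 - (2 - 25347) = -29812 - 1*(-25345) = -29812 + 25345 = -4467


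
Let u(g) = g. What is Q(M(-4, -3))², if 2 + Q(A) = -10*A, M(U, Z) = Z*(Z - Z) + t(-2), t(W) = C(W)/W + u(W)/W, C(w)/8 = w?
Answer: 8464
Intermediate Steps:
C(w) = 8*w
t(W) = 9 (t(W) = (8*W)/W + W/W = 8 + 1 = 9)
M(U, Z) = 9 (M(U, Z) = Z*(Z - Z) + 9 = Z*0 + 9 = 0 + 9 = 9)
Q(A) = -2 - 10*A
Q(M(-4, -3))² = (-2 - 10*9)² = (-2 - 90)² = (-92)² = 8464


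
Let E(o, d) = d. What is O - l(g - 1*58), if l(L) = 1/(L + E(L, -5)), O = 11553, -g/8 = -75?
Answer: 6203960/537 ≈ 11553.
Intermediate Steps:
g = 600 (g = -8*(-75) = 600)
l(L) = 1/(-5 + L) (l(L) = 1/(L - 5) = 1/(-5 + L))
O - l(g - 1*58) = 11553 - 1/(-5 + (600 - 1*58)) = 11553 - 1/(-5 + (600 - 58)) = 11553 - 1/(-5 + 542) = 11553 - 1/537 = 6203960/537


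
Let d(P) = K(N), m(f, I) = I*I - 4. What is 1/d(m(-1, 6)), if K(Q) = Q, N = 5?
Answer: ⅕ ≈ 0.20000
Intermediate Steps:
m(f, I) = -4 + I² (m(f, I) = I² - 4 = -4 + I²)
d(P) = 5
1/d(m(-1, 6)) = 1/5 = ⅕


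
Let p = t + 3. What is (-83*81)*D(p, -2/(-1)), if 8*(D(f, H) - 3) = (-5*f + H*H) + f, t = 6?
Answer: 6723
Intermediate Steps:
p = 9 (p = 6 + 3 = 9)
D(f, H) = 3 - f/2 + H**2/8 (D(f, H) = 3 + ((-5*f + H*H) + f)/8 = 3 + ((-5*f + H**2) + f)/8 = 3 + ((H**2 - 5*f) + f)/8 = 3 + (H**2 - 4*f)/8 = 3 + (-f/2 + H**2/8) = 3 - f/2 + H**2/8)
(-83*81)*D(p, -2/(-1)) = (-83*81)*(3 - 1/2*9 + (-2/(-1))**2/8) = -6723*(3 - 9/2 + (-2*(-1))**2/8) = -6723*(3 - 9/2 + (1/8)*2**2) = -6723*(3 - 9/2 + (1/8)*4) = -6723*(3 - 9/2 + 1/2) = -6723*(-1) = 6723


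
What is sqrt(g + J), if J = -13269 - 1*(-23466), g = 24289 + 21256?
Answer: sqrt(55742) ≈ 236.10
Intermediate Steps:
g = 45545
J = 10197 (J = -13269 + 23466 = 10197)
sqrt(g + J) = sqrt(45545 + 10197) = sqrt(55742)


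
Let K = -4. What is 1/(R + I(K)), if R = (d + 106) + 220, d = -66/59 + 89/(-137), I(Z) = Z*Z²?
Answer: 8083/2103453 ≈ 0.0038427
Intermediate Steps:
I(Z) = Z³
d = -14293/8083 (d = -66*1/59 + 89*(-1/137) = -66/59 - 89/137 = -14293/8083 ≈ -1.7683)
R = 2620765/8083 (R = (-14293/8083 + 106) + 220 = 842505/8083 + 220 = 2620765/8083 ≈ 324.23)
1/(R + I(K)) = 1/(2620765/8083 + (-4)³) = 1/(2620765/8083 - 64) = 1/(2103453/8083) = 8083/2103453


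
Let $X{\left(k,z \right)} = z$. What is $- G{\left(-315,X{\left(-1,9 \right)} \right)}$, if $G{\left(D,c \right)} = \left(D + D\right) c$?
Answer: $5670$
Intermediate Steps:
$G{\left(D,c \right)} = 2 D c$
$- G{\left(-315,X{\left(-1,9 \right)} \right)} = - 2 \left(-315\right) 9 = \left(-1\right) \left(-5670\right) = 5670$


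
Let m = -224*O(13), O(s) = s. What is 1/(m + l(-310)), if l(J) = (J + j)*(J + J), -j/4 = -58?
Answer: 1/45448 ≈ 2.2003e-5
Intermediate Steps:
j = 232 (j = -4*(-58) = 232)
l(J) = 2*J*(232 + J) (l(J) = (J + 232)*(J + J) = (232 + J)*(2*J) = 2*J*(232 + J))
m = -2912 (m = -224*13 = -2912)
1/(m + l(-310)) = 1/(-2912 + 2*(-310)*(232 - 310)) = 1/(-2912 + 2*(-310)*(-78)) = 1/(-2912 + 48360) = 1/45448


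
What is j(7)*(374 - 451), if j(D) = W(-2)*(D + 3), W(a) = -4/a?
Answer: -1540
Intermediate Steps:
j(D) = 6 + 2*D (j(D) = (-4/(-2))*(D + 3) = (-4*(-½))*(3 + D) = 2*(3 + D) = 6 + 2*D)
j(7)*(374 - 451) = (6 + 2*7)*(374 - 451) = (6 + 14)*(-77) = 20*(-77) = -1540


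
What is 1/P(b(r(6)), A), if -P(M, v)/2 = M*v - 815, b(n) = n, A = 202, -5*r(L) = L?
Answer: 5/10574 ≈ 0.00047286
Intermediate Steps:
r(L) = -L/5
P(M, v) = 1630 - 2*M*v (P(M, v) = -2*(M*v - 815) = -2*(-815 + M*v) = 1630 - 2*M*v)
1/P(b(r(6)), A) = 1/(1630 - 2*(-⅕*6)*202) = 1/(1630 - 2*(-6/5)*202) = 1/(1630 + 2424/5) = 1/(10574/5) = 5/10574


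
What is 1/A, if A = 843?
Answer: 1/843 ≈ 0.0011862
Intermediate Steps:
1/A = 1/843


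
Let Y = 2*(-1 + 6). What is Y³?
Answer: 1000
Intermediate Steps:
Y = 10 (Y = 2*5 = 10)
Y³ = 10³ = 1000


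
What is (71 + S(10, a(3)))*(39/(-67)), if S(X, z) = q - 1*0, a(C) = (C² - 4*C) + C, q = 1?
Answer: -2808/67 ≈ -41.910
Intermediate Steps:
a(C) = C² - 3*C
S(X, z) = 1 (S(X, z) = 1 - 1*0 = 1 + 0 = 1)
(71 + S(10, a(3)))*(39/(-67)) = (71 + 1)*(39/(-67)) = 72*(39*(-1/67)) = 72*(-39/67) = -2808/67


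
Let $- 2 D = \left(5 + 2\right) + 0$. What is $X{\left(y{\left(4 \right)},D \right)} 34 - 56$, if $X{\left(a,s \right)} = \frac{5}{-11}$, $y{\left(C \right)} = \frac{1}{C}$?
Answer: $- \frac{786}{11} \approx -71.455$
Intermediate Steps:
$D = - \frac{7}{2}$ ($D = - \frac{\left(5 + 2\right) + 0}{2} = - \frac{7 + 0}{2} = \left(- \frac{1}{2}\right) 7 = - \frac{7}{2} \approx -3.5$)
$X{\left(a,s \right)} = - \frac{5}{11}$ ($X{\left(a,s \right)} = 5 \left(- \frac{1}{11}\right) = - \frac{5}{11}$)
$X{\left(y{\left(4 \right)},D \right)} 34 - 56 = \left(- \frac{5}{11}\right) 34 - 56 = - \frac{170}{11} - 56 = - \frac{786}{11}$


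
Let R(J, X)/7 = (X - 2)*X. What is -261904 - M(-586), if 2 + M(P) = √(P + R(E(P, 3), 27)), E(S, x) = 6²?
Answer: -261902 - √4139 ≈ -2.6197e+5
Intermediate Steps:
E(S, x) = 36
R(J, X) = 7*X*(-2 + X) (R(J, X) = 7*((X - 2)*X) = 7*((-2 + X)*X) = 7*(X*(-2 + X)) = 7*X*(-2 + X))
M(P) = -2 + √(4725 + P) (M(P) = -2 + √(P + 7*27*(-2 + 27)) = -2 + √(P + 7*27*25) = -2 + √(P + 4725) = -2 + √(4725 + P))
-261904 - M(-586) = -261904 - (-2 + √(4725 - 586)) = -261904 - (-2 + √4139) = -261904 + (2 - √4139) = -261902 - √4139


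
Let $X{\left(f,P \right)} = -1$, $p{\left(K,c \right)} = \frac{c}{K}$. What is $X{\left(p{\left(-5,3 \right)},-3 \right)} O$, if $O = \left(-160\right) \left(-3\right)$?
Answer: $-480$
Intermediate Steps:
$O = 480$
$X{\left(p{\left(-5,3 \right)},-3 \right)} O = \left(-1\right) 480 = -480$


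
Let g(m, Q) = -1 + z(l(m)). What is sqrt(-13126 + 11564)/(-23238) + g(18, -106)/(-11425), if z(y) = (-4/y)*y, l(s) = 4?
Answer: 1/2285 - I*sqrt(1562)/23238 ≈ 0.00043764 - 0.0017008*I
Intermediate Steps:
z(y) = -4
g(m, Q) = -5 (g(m, Q) = -1 - 4 = -5)
sqrt(-13126 + 11564)/(-23238) + g(18, -106)/(-11425) = sqrt(-13126 + 11564)/(-23238) - 5/(-11425) = sqrt(-1562)*(-1/23238) - 5*(-1/11425) = (I*sqrt(1562))*(-1/23238) + 1/2285 = -I*sqrt(1562)/23238 + 1/2285 = 1/2285 - I*sqrt(1562)/23238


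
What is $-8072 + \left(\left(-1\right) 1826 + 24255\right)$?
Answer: $14357$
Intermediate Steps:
$-8072 + \left(\left(-1\right) 1826 + 24255\right) = -8072 + \left(-1826 + 24255\right) = -8072 + 22429 = 14357$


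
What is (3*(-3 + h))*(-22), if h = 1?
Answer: 132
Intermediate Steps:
(3*(-3 + h))*(-22) = (3*(-3 + 1))*(-22) = (3*(-2))*(-22) = -6*(-22) = 132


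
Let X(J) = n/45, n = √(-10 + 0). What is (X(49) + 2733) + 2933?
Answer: 5666 + I*√10/45 ≈ 5666.0 + 0.070273*I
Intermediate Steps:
n = I*√10 (n = √(-10) = I*√10 ≈ 3.1623*I)
X(J) = I*√10/45 (X(J) = (I*√10)/45 = (I*√10)*(1/45) = I*√10/45)
(X(49) + 2733) + 2933 = (I*√10/45 + 2733) + 2933 = (2733 + I*√10/45) + 2933 = 5666 + I*√10/45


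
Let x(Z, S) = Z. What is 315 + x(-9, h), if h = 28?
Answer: 306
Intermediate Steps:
315 + x(-9, h) = 315 - 9 = 306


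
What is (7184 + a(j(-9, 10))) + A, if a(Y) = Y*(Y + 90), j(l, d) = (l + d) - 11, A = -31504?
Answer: -25120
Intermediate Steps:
j(l, d) = -11 + d + l (j(l, d) = (d + l) - 11 = -11 + d + l)
a(Y) = Y*(90 + Y)
(7184 + a(j(-9, 10))) + A = (7184 + (-11 + 10 - 9)*(90 + (-11 + 10 - 9))) - 31504 = (7184 - 10*(90 - 10)) - 31504 = (7184 - 10*80) - 31504 = (7184 - 800) - 31504 = 6384 - 31504 = -25120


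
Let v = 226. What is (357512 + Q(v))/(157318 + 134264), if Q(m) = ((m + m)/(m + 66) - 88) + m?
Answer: 26108563/21285486 ≈ 1.2266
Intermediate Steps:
Q(m) = -88 + m + 2*m/(66 + m) (Q(m) = ((2*m)/(66 + m) - 88) + m = (2*m/(66 + m) - 88) + m = (-88 + 2*m/(66 + m)) + m = -88 + m + 2*m/(66 + m))
(357512 + Q(v))/(157318 + 134264) = (357512 + (-5808 + 226² - 20*226)/(66 + 226))/(157318 + 134264) = (357512 + (-5808 + 51076 - 4520)/292)/291582 = (357512 + (1/292)*40748)*(1/291582) = (357512 + 10187/73)*(1/291582) = (26108563/73)*(1/291582) = 26108563/21285486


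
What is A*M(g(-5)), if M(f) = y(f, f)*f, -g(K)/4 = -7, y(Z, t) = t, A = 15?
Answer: 11760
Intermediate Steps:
g(K) = 28 (g(K) = -4*(-7) = 28)
M(f) = f² (M(f) = f*f = f²)
A*M(g(-5)) = 15*28² = 15*784 = 11760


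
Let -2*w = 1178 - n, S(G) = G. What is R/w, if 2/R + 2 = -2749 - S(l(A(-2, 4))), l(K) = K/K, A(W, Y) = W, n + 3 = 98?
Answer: 1/745104 ≈ 1.3421e-6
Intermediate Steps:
n = 95 (n = -3 + 98 = 95)
l(K) = 1
R = -1/1376 (R = 2/(-2 + (-2749 - 1*1)) = 2/(-2 + (-2749 - 1)) = 2/(-2 - 2750) = 2/(-2752) = 2*(-1/2752) = -1/1376 ≈ -0.00072674)
w = -1083/2 (w = -(1178 - 1*95)/2 = -(1178 - 95)/2 = -1/2*1083 = -1083/2 ≈ -541.50)
R/w = -1/(1376*(-1083/2)) = -1/1376*(-2/1083) = 1/745104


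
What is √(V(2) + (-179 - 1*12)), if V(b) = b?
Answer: 3*I*√21 ≈ 13.748*I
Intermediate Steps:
√(V(2) + (-179 - 1*12)) = √(2 + (-179 - 1*12)) = √(2 + (-179 - 12)) = √(2 - 191) = √(-189) = 3*I*√21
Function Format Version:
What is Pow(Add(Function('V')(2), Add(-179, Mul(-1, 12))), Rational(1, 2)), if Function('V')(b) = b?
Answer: Mul(3, I, Pow(21, Rational(1, 2))) ≈ Mul(13.748, I)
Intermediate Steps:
Pow(Add(Function('V')(2), Add(-179, Mul(-1, 12))), Rational(1, 2)) = Pow(Add(2, Add(-179, Mul(-1, 12))), Rational(1, 2)) = Pow(Add(2, Add(-179, -12)), Rational(1, 2)) = Pow(Add(2, -191), Rational(1, 2)) = Pow(-189, Rational(1, 2)) = Mul(3, I, Pow(21, Rational(1, 2)))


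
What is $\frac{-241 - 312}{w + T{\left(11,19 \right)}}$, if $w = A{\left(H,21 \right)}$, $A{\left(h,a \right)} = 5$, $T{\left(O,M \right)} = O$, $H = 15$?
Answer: $- \frac{553}{16} \approx -34.563$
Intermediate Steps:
$w = 5$
$\frac{-241 - 312}{w + T{\left(11,19 \right)}} = \frac{-241 - 312}{5 + 11} = \frac{-241 - 312}{16} = \left(-553\right) \frac{1}{16} = - \frac{553}{16}$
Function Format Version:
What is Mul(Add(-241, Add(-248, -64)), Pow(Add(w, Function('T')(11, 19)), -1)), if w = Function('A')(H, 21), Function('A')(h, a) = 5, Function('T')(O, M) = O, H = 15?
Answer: Rational(-553, 16) ≈ -34.563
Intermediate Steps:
w = 5
Mul(Add(-241, Add(-248, -64)), Pow(Add(w, Function('T')(11, 19)), -1)) = Mul(Add(-241, Add(-248, -64)), Pow(Add(5, 11), -1)) = Mul(Add(-241, -312), Pow(16, -1)) = Mul(-553, Rational(1, 16)) = Rational(-553, 16)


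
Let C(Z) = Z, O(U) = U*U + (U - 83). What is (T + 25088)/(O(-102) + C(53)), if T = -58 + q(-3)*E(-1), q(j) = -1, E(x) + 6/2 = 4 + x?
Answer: 12515/5136 ≈ 2.4367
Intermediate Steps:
E(x) = 1 + x (E(x) = -3 + (4 + x) = 1 + x)
T = -58 (T = -58 - (1 - 1) = -58 - 1*0 = -58 + 0 = -58)
O(U) = -83 + U + U**2 (O(U) = U**2 + (-83 + U) = -83 + U + U**2)
(T + 25088)/(O(-102) + C(53)) = (-58 + 25088)/((-83 - 102 + (-102)**2) + 53) = 25030/((-83 - 102 + 10404) + 53) = 25030/(10219 + 53) = 25030/10272 = 25030*(1/10272) = 12515/5136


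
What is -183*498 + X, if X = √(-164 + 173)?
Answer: -91131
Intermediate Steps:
X = 3 (X = √9 = 3)
-183*498 + X = -183*498 + 3 = -91134 + 3 = -91131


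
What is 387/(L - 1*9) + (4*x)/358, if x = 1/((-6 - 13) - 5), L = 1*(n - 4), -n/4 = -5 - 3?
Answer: 831257/40812 ≈ 20.368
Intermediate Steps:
n = 32 (n = -4*(-5 - 3) = -4*(-8) = 32)
L = 28 (L = 1*(32 - 4) = 1*28 = 28)
x = -1/24 (x = 1/(-19 - 5) = 1/(-24) = -1/24 ≈ -0.041667)
387/(L - 1*9) + (4*x)/358 = 387/(28 - 1*9) + (4*(-1/24))/358 = 387/(28 - 9) - ⅙*1/358 = 387/19 - 1/2148 = 831257/40812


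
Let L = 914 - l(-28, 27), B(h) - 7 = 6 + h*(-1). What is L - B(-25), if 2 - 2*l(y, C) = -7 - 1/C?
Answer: 23530/27 ≈ 871.48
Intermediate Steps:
B(h) = 13 - h (B(h) = 7 + (6 + h*(-1)) = 7 + (6 - h) = 13 - h)
l(y, C) = 9/2 + 1/(2*C) (l(y, C) = 1 - (-7 - 1/C)/2 = 1 + (7/2 + 1/(2*C)) = 9/2 + 1/(2*C))
L = 24556/27 (L = 914 - (1 + 9*27)/(2*27) = 914 - (1 + 243)/(2*27) = 914 - 244/(2*27) = 914 - 1*122/27 = 914 - 122/27 = 24556/27 ≈ 909.48)
L - B(-25) = 24556/27 - (13 - 1*(-25)) = 24556/27 - (13 + 25) = 24556/27 - 1*38 = 24556/27 - 38 = 23530/27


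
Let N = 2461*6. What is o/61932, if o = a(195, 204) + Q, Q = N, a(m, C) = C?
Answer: 2495/10322 ≈ 0.24172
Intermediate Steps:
N = 14766
Q = 14766
o = 14970 (o = 204 + 14766 = 14970)
o/61932 = 14970/61932 = 14970*(1/61932) = 2495/10322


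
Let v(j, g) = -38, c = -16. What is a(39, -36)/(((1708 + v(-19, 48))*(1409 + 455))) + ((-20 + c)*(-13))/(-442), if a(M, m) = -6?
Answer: -28015971/26459480 ≈ -1.0588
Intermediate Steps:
a(39, -36)/(((1708 + v(-19, 48))*(1409 + 455))) + ((-20 + c)*(-13))/(-442) = -6*1/((1409 + 455)*(1708 - 38)) + ((-20 - 16)*(-13))/(-442) = -6/(1670*1864) - 36*(-13)*(-1/442) = -6/3112880 + 468*(-1/442) = -6*1/3112880 - 18/17 = -3/1556440 - 18/17 = -28015971/26459480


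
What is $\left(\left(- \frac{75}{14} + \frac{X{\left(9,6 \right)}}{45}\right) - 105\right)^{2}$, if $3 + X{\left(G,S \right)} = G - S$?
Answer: $\frac{2387025}{196} \approx 12179.0$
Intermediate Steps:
$X{\left(G,S \right)} = -3 + G - S$ ($X{\left(G,S \right)} = -3 + \left(G - S\right) = -3 + G - S$)
$\left(\left(- \frac{75}{14} + \frac{X{\left(9,6 \right)}}{45}\right) - 105\right)^{2} = \left(\left(- \frac{75}{14} + \frac{-3 + 9 - 6}{45}\right) - 105\right)^{2} = \left(\left(\left(-75\right) \frac{1}{14} + \left(-3 + 9 - 6\right) \frac{1}{45}\right) - 105\right)^{2} = \left(\left(- \frac{75}{14} + 0 \cdot \frac{1}{45}\right) - 105\right)^{2} = \left(\left(- \frac{75}{14} + 0\right) - 105\right)^{2} = \left(- \frac{75}{14} - 105\right)^{2} = \left(- \frac{1545}{14}\right)^{2} = \frac{2387025}{196}$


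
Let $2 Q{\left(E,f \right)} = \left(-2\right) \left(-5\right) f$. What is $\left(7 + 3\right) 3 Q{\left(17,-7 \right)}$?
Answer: $-1050$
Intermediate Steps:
$Q{\left(E,f \right)} = 5 f$ ($Q{\left(E,f \right)} = \frac{\left(-2\right) \left(-5\right) f}{2} = \frac{10 f}{2} = 5 f$)
$\left(7 + 3\right) 3 Q{\left(17,-7 \right)} = \left(7 + 3\right) 3 \cdot 5 \left(-7\right) = 10 \cdot 3 \left(-35\right) = 30 \left(-35\right) = -1050$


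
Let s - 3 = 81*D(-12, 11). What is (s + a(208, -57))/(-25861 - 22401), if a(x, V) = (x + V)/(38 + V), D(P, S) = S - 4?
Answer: -181/15542 ≈ -0.011646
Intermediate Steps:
D(P, S) = -4 + S
a(x, V) = (V + x)/(38 + V)
s = 570 (s = 3 + 81*(-4 + 11) = 3 + 81*7 = 3 + 567 = 570)
(s + a(208, -57))/(-25861 - 22401) = (570 + (-57 + 208)/(38 - 57))/(-25861 - 22401) = (570 + 151/(-19))/(-48262) = (570 - 1/19*151)*(-1/48262) = (570 - 151/19)*(-1/48262) = (10679/19)*(-1/48262) = -181/15542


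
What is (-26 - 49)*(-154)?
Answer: 11550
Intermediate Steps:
(-26 - 49)*(-154) = -75*(-154) = 11550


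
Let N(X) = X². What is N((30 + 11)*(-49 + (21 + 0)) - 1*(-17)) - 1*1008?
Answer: 1278153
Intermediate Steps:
N((30 + 11)*(-49 + (21 + 0)) - 1*(-17)) - 1*1008 = ((30 + 11)*(-49 + (21 + 0)) - 1*(-17))² - 1*1008 = (41*(-49 + 21) + 17)² - 1008 = (41*(-28) + 17)² - 1008 = (-1148 + 17)² - 1008 = (-1131)² - 1008 = 1279161 - 1008 = 1278153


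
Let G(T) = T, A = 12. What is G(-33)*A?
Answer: -396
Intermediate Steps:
G(-33)*A = -33*12 = -396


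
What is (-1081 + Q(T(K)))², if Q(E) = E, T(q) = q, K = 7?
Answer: 1153476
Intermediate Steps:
(-1081 + Q(T(K)))² = (-1081 + 7)² = (-1074)² = 1153476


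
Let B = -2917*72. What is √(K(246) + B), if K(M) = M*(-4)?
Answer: 8*I*√3297 ≈ 459.36*I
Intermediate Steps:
K(M) = -4*M
B = -210024
√(K(246) + B) = √(-4*246 - 210024) = √(-984 - 210024) = √(-211008) = 8*I*√3297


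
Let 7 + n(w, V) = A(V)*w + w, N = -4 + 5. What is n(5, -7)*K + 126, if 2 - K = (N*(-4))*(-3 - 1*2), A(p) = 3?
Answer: -108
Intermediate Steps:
N = 1
K = -18 (K = 2 - 1*(-4)*(-3 - 1*2) = 2 - (-4)*(-3 - 2) = 2 - (-4)*(-5) = 2 - 1*20 = 2 - 20 = -18)
n(w, V) = -7 + 4*w (n(w, V) = -7 + (3*w + w) = -7 + 4*w)
n(5, -7)*K + 126 = (-7 + 4*5)*(-18) + 126 = (-7 + 20)*(-18) + 126 = 13*(-18) + 126 = -234 + 126 = -108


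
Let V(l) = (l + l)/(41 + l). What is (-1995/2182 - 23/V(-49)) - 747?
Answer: -80166245/106918 ≈ -749.79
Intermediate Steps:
V(l) = 2*l/(41 + l) (V(l) = (2*l)/(41 + l) = 2*l/(41 + l))
(-1995/2182 - 23/V(-49)) - 747 = (-1995/2182 - 23/(2*(-49)/(41 - 49))) - 747 = (-1995*1/2182 - 23/(2*(-49)/(-8))) - 747 = (-1995/2182 - 23/(2*(-49)*(-⅛))) - 747 = (-1995/2182 - 23/49/4) - 747 = (-1995/2182 - 23*4/49) - 747 = (-1995/2182 - 92/49) - 747 = -298499/106918 - 747 = -80166245/106918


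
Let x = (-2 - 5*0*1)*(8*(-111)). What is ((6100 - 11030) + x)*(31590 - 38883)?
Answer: 23002122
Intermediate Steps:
x = 1776 (x = (-2 + 0*1)*(-888) = (-2 + 0)*(-888) = -2*(-888) = 1776)
((6100 - 11030) + x)*(31590 - 38883) = ((6100 - 11030) + 1776)*(31590 - 38883) = (-4930 + 1776)*(-7293) = -3154*(-7293) = 23002122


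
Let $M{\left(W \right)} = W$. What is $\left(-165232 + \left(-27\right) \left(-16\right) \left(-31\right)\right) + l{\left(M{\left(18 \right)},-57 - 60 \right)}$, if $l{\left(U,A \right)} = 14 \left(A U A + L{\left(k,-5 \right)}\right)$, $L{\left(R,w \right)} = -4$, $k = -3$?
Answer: $3270948$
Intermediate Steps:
$l{\left(U,A \right)} = -56 + 14 U A^{2}$ ($l{\left(U,A \right)} = 14 \left(A U A - 4\right) = 14 \left(U A^{2} - 4\right) = 14 \left(-4 + U A^{2}\right) = -56 + 14 U A^{2}$)
$\left(-165232 + \left(-27\right) \left(-16\right) \left(-31\right)\right) + l{\left(M{\left(18 \right)},-57 - 60 \right)} = \left(-165232 + \left(-27\right) \left(-16\right) \left(-31\right)\right) - \left(56 - 252 \left(-57 - 60\right)^{2}\right) = \left(-165232 + 432 \left(-31\right)\right) - \left(56 - 252 \left(-117\right)^{2}\right) = \left(-165232 - 13392\right) - \left(56 - 3449628\right) = -178624 + \left(-56 + 3449628\right) = -178624 + 3449572 = 3270948$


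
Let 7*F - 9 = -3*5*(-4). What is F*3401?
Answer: 234669/7 ≈ 33524.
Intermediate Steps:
F = 69/7 (F = 9/7 + (-3*5*(-4))/7 = 9/7 + (-15*(-4))/7 = 9/7 + (⅐)*60 = 9/7 + 60/7 = 69/7 ≈ 9.8571)
F*3401 = (69/7)*3401 = 234669/7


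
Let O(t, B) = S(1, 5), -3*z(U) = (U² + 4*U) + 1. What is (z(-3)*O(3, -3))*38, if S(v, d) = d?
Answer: 380/3 ≈ 126.67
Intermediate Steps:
z(U) = -⅓ - 4*U/3 - U²/3 (z(U) = -((U² + 4*U) + 1)/3 = -(1 + U² + 4*U)/3 = -⅓ - 4*U/3 - U²/3)
O(t, B) = 5
(z(-3)*O(3, -3))*38 = ((-⅓ - 4/3*(-3) - ⅓*(-3)²)*5)*38 = ((-⅓ + 4 - ⅓*9)*5)*38 = ((-⅓ + 4 - 3)*5)*38 = ((⅔)*5)*38 = (10/3)*38 = 380/3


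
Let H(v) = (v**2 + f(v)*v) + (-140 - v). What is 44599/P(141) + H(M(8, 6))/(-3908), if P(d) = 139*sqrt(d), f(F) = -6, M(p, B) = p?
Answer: 33/977 + 44599*sqrt(141)/19599 ≈ 27.055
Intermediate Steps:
H(v) = -140 + v**2 - 7*v (H(v) = (v**2 - 6*v) + (-140 - v) = -140 + v**2 - 7*v)
44599/P(141) + H(M(8, 6))/(-3908) = 44599/((139*sqrt(141))) + (-140 + 8**2 - 7*8)/(-3908) = 44599*(sqrt(141)/19599) + (-140 + 64 - 56)*(-1/3908) = 44599*sqrt(141)/19599 - 132*(-1/3908) = 44599*sqrt(141)/19599 + 33/977 = 33/977 + 44599*sqrt(141)/19599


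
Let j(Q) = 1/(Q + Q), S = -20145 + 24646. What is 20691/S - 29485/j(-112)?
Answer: 29727505331/4501 ≈ 6.6046e+6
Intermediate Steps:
S = 4501
j(Q) = 1/(2*Q)
20691/S - 29485/j(-112) = 20691/4501 - 29485/((½)/(-112)) = 20691*(1/4501) - 29485/((½)*(-1/112)) = 20691/4501 - 29485/(-1/224) = 20691/4501 - 29485*(-224) = 20691/4501 + 6604640 = 29727505331/4501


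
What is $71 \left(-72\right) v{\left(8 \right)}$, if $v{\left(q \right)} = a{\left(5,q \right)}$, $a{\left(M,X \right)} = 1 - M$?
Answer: $20448$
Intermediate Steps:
$v{\left(q \right)} = -4$ ($v{\left(q \right)} = 1 - 5 = -4$)
$71 \left(-72\right) v{\left(8 \right)} = 71 \left(-72\right) \left(-4\right) = \left(-5112\right) \left(-4\right) = 20448$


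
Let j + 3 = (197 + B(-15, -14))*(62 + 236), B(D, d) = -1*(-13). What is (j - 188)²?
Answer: 3892387321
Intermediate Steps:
B(D, d) = 13
j = 62577 (j = -3 + (197 + 13)*(62 + 236) = -3 + 210*298 = -3 + 62580 = 62577)
(j - 188)² = (62577 - 188)² = 62389² = 3892387321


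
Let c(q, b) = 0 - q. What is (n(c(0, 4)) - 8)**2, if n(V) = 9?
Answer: 1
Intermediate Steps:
c(q, b) = -q
(n(c(0, 4)) - 8)**2 = (9 - 8)**2 = 1**2 = 1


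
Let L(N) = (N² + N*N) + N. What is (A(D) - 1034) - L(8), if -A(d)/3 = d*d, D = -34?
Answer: -4638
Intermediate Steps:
A(d) = -3*d² (A(d) = -3*d*d = -3*d²)
L(N) = N + 2*N² (L(N) = (N² + N²) + N = 2*N² + N = N + 2*N²)
(A(D) - 1034) - L(8) = (-3*(-34)² - 1034) - 8*(1 + 2*8) = (-3*1156 - 1034) - 8*(1 + 16) = (-3468 - 1034) - 8*17 = -4502 - 1*136 = -4502 - 136 = -4638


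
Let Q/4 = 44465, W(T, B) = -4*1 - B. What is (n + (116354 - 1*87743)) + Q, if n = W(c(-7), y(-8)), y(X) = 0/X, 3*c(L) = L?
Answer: 206467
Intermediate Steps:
c(L) = L/3
y(X) = 0
W(T, B) = -4 - B
n = -4 (n = -4 - 1*0 = -4 + 0 = -4)
Q = 177860 (Q = 4*44465 = 177860)
(n + (116354 - 1*87743)) + Q = (-4 + (116354 - 1*87743)) + 177860 = (-4 + (116354 - 87743)) + 177860 = (-4 + 28611) + 177860 = 28607 + 177860 = 206467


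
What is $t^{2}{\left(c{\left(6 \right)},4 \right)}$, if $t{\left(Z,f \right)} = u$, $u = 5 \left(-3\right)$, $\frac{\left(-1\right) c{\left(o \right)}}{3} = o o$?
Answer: $225$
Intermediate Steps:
$c{\left(o \right)} = - 3 o^{2}$ ($c{\left(o \right)} = - 3 o o = - 3 o^{2}$)
$u = -15$
$t{\left(Z,f \right)} = -15$
$t^{2}{\left(c{\left(6 \right)},4 \right)} = \left(-15\right)^{2} = 225$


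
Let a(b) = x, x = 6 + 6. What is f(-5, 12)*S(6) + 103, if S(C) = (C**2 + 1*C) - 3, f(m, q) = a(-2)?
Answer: 571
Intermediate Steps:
x = 12
a(b) = 12
f(m, q) = 12
S(C) = -3 + C + C**2 (S(C) = (C**2 + C) - 3 = (C + C**2) - 3 = -3 + C + C**2)
f(-5, 12)*S(6) + 103 = 12*(-3 + 6 + 6**2) + 103 = 12*(-3 + 6 + 36) + 103 = 12*39 + 103 = 468 + 103 = 571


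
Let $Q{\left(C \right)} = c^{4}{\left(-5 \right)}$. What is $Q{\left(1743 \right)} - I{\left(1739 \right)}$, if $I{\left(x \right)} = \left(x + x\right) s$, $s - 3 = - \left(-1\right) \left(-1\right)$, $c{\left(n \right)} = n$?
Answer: $-6331$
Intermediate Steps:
$s = 2$ ($s = 3 - \left(-1\right) \left(-1\right) = 3 - 1 = 2$)
$Q{\left(C \right)} = 625$ ($Q{\left(C \right)} = \left(-5\right)^{4} = 625$)
$I{\left(x \right)} = 4 x$ ($I{\left(x \right)} = \left(x + x\right) 2 = 2 x 2 = 4 x$)
$Q{\left(1743 \right)} - I{\left(1739 \right)} = 625 - 4 \cdot 1739 = 625 - 6956 = -6331$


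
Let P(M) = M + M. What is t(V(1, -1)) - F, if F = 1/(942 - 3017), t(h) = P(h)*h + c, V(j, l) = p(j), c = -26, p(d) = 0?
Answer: -53949/2075 ≈ -26.000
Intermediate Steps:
P(M) = 2*M
V(j, l) = 0
t(h) = -26 + 2*h² (t(h) = (2*h)*h - 26 = 2*h² - 26 = -26 + 2*h²)
F = -1/2075 (F = 1/(-2075) = -1/2075 ≈ -0.00048193)
t(V(1, -1)) - F = (-26 + 2*0²) - 1*(-1/2075) = (-26 + 2*0) + 1/2075 = (-26 + 0) + 1/2075 = -26 + 1/2075 = -53949/2075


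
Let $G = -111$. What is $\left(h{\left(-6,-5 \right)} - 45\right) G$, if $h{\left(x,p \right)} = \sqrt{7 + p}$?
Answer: $4995 - 111 \sqrt{2} \approx 4838.0$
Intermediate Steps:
$\left(h{\left(-6,-5 \right)} - 45\right) G = \left(\sqrt{7 - 5} - 45\right) \left(-111\right) = \left(\sqrt{2} - 45\right) \left(-111\right) = \left(-45 + \sqrt{2}\right) \left(-111\right) = 4995 - 111 \sqrt{2}$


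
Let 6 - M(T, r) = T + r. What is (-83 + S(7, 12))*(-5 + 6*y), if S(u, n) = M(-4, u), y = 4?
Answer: -1520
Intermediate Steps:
M(T, r) = 6 - T - r (M(T, r) = 6 - (T + r) = 6 + (-T - r) = 6 - T - r)
S(u, n) = 10 - u (S(u, n) = 6 - 1*(-4) - u = 6 + 4 - u = 10 - u)
(-83 + S(7, 12))*(-5 + 6*y) = (-83 + (10 - 1*7))*(-5 + 6*4) = (-83 + (10 - 7))*(-5 + 24) = (-83 + 3)*19 = -80*19 = -1520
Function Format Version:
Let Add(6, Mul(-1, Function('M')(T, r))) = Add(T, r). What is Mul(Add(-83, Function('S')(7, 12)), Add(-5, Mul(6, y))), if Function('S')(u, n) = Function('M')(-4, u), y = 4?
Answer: -1520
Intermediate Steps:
Function('M')(T, r) = Add(6, Mul(-1, T), Mul(-1, r)) (Function('M')(T, r) = Add(6, Mul(-1, Add(T, r))) = Add(6, Add(Mul(-1, T), Mul(-1, r))) = Add(6, Mul(-1, T), Mul(-1, r)))
Function('S')(u, n) = Add(10, Mul(-1, u)) (Function('S')(u, n) = Add(6, Mul(-1, -4), Mul(-1, u)) = Add(6, 4, Mul(-1, u)) = Add(10, Mul(-1, u)))
Mul(Add(-83, Function('S')(7, 12)), Add(-5, Mul(6, y))) = Mul(Add(-83, Add(10, Mul(-1, 7))), Add(-5, Mul(6, 4))) = Mul(Add(-83, Add(10, -7)), Add(-5, 24)) = Mul(Add(-83, 3), 19) = Mul(-80, 19) = -1520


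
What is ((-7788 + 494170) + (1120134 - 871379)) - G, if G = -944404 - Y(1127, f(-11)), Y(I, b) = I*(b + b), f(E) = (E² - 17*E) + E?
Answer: 2348979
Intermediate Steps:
f(E) = E² - 16*E
Y(I, b) = 2*I*b (Y(I, b) = I*(2*b) = 2*I*b)
G = -1613842 (G = -944404 - 2*1127*(-11*(-16 - 11)) = -944404 - 2*1127*(-11*(-27)) = -944404 - 2*1127*297 = -944404 - 1*669438 = -944404 - 669438 = -1613842)
((-7788 + 494170) + (1120134 - 871379)) - G = ((-7788 + 494170) + (1120134 - 871379)) - 1*(-1613842) = (486382 + 248755) + 1613842 = 735137 + 1613842 = 2348979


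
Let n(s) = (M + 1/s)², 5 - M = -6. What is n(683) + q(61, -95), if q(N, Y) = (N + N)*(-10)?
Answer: -512656384/466489 ≈ -1099.0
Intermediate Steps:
M = 11 (M = 5 - 1*(-6) = 5 + 6 = 11)
q(N, Y) = -20*N (q(N, Y) = (2*N)*(-10) = -20*N)
n(s) = (11 + 1/s)²
n(683) + q(61, -95) = (1 + 11*683)²/683² - 20*61 = (1 + 7513)²/466489 - 1220 = (1/466489)*7514² - 1220 = (1/466489)*56460196 - 1220 = 56460196/466489 - 1220 = -512656384/466489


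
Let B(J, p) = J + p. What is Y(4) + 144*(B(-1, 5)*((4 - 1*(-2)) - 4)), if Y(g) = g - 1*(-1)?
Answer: 1157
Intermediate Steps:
Y(g) = 1 + g (Y(g) = g + 1 = 1 + g)
Y(4) + 144*(B(-1, 5)*((4 - 1*(-2)) - 4)) = (1 + 4) + 144*((-1 + 5)*((4 - 1*(-2)) - 4)) = 5 + 144*(4*((4 + 2) - 4)) = 5 + 144*(4*(6 - 4)) = 5 + 144*(4*2) = 5 + 144*8 = 5 + 1152 = 1157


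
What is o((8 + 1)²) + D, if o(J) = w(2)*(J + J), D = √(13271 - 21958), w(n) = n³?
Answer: 1296 + I*√8687 ≈ 1296.0 + 93.204*I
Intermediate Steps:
D = I*√8687 (D = √(-8687) = I*√8687 ≈ 93.204*I)
o(J) = 16*J (o(J) = 2³*(J + J) = 8*(2*J) = 16*J)
o((8 + 1)²) + D = 16*(8 + 1)² + I*√8687 = 16*9² + I*√8687 = 16*81 + I*√8687 = 1296 + I*√8687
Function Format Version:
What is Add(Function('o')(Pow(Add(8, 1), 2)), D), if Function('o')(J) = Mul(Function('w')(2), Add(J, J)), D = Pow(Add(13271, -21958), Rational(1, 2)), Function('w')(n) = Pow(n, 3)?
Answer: Add(1296, Mul(I, Pow(8687, Rational(1, 2)))) ≈ Add(1296.0, Mul(93.204, I))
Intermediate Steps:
D = Mul(I, Pow(8687, Rational(1, 2))) (D = Pow(-8687, Rational(1, 2)) = Mul(I, Pow(8687, Rational(1, 2))) ≈ Mul(93.204, I))
Function('o')(J) = Mul(16, J) (Function('o')(J) = Mul(Pow(2, 3), Add(J, J)) = Mul(8, Mul(2, J)) = Mul(16, J))
Add(Function('o')(Pow(Add(8, 1), 2)), D) = Add(Mul(16, Pow(Add(8, 1), 2)), Mul(I, Pow(8687, Rational(1, 2)))) = Add(Mul(16, Pow(9, 2)), Mul(I, Pow(8687, Rational(1, 2)))) = Add(Mul(16, 81), Mul(I, Pow(8687, Rational(1, 2)))) = Add(1296, Mul(I, Pow(8687, Rational(1, 2))))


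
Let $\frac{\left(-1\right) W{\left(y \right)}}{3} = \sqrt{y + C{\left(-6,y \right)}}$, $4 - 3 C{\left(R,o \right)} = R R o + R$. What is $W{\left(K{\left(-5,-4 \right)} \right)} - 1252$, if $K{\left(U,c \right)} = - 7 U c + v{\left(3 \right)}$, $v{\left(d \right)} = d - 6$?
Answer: $-1252 - \sqrt{14187} \approx -1371.1$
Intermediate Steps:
$v{\left(d \right)} = -6 + d$ ($v{\left(d \right)} = d - 6 = -6 + d$)
$C{\left(R,o \right)} = \frac{4}{3} - \frac{R}{3} - \frac{o R^{2}}{3}$ ($C{\left(R,o \right)} = \frac{4}{3} - \frac{R R o + R}{3} = \frac{4}{3} - \frac{R^{2} o + R}{3} = \frac{4}{3} - \frac{o R^{2} + R}{3} = \frac{4}{3} - \frac{R + o R^{2}}{3} = \frac{4}{3} - \left(\frac{R}{3} + \frac{o R^{2}}{3}\right) = \frac{4}{3} - \frac{R}{3} - \frac{o R^{2}}{3}$)
$K{\left(U,c \right)} = -3 - 7 U c$ ($K{\left(U,c \right)} = - 7 U c + \left(-6 + 3\right) = - 7 U c - 3 = -3 - 7 U c$)
$W{\left(y \right)} = - 3 \sqrt{\frac{10}{3} - 11 y}$ ($W{\left(y \right)} = - 3 \sqrt{y - \left(- \frac{10}{3} + \frac{y \left(-6\right)^{2}}{3}\right)} = - 3 \sqrt{y + \left(\frac{4}{3} + 2 - \frac{1}{3} y 36\right)} = - 3 \sqrt{y + \left(\frac{4}{3} + 2 - 12 y\right)} = - 3 \sqrt{y - \left(- \frac{10}{3} + 12 y\right)} = - 3 \sqrt{\frac{10}{3} - 11 y}$)
$W{\left(K{\left(-5,-4 \right)} \right)} - 1252 = - \sqrt{30 - 99 \left(-3 - \left(-35\right) \left(-4\right)\right)} - 1252 = - \sqrt{30 - 99 \left(-3 - 140\right)} - 1252 = - \sqrt{30 - -14157} - 1252 = - \sqrt{30 + 14157} - 1252 = - \sqrt{14187} - 1252 = -1252 - \sqrt{14187}$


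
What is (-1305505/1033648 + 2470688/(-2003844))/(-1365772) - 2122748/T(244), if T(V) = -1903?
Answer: 136477339169358606541741/122349132357579048768 ≈ 1115.5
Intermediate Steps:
(-1305505/1033648 + 2470688/(-2003844))/(-1365772) - 2122748/T(244) = (-1305505/1033648 + 2470688/(-2003844))/(-1365772) - 2122748/(-1903) = (-1305505*1/1033648 + 2470688*(-1/2003844))*(-1/1365772) - 2122748*(-1/1903) = (-1305505/1033648 - 617672/500961)*(-1/1365772) + 2122748/1903 = -1292462517761/517817335728*(-1/1365772) + 2122748/1903 = 1292462517761/707220418251902016 + 2122748/1903 = 136477339169358606541741/122349132357579048768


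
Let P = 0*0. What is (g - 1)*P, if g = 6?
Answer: 0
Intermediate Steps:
P = 0
(g - 1)*P = (6 - 1)*0 = 5*0 = 0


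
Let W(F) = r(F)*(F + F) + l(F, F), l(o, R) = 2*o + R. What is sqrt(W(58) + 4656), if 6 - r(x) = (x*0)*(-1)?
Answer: 3*sqrt(614) ≈ 74.337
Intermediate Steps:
r(x) = 6 (r(x) = 6 - x*0*(-1) = 6 - 0*(-1) = 6 - 1*0 = 6 + 0 = 6)
l(o, R) = R + 2*o
W(F) = 15*F (W(F) = 6*(F + F) + (F + 2*F) = 6*(2*F) + 3*F = 12*F + 3*F = 15*F)
sqrt(W(58) + 4656) = sqrt(15*58 + 4656) = sqrt(870 + 4656) = sqrt(5526) = 3*sqrt(614)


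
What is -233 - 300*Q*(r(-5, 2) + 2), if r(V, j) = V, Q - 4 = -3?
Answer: 667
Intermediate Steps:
Q = 1 (Q = 4 - 3 = 1)
-233 - 300*Q*(r(-5, 2) + 2) = -233 - 300*(-5 + 2) = -233 - 300*(-3) = -233 + 900 = 667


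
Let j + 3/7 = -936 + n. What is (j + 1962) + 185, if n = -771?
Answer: 3077/7 ≈ 439.57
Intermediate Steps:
j = -11952/7 (j = -3/7 + (-936 - 771) = -3/7 - 1707 = -11952/7 ≈ -1707.4)
(j + 1962) + 185 = (-11952/7 + 1962) + 185 = 1782/7 + 185 = 3077/7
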